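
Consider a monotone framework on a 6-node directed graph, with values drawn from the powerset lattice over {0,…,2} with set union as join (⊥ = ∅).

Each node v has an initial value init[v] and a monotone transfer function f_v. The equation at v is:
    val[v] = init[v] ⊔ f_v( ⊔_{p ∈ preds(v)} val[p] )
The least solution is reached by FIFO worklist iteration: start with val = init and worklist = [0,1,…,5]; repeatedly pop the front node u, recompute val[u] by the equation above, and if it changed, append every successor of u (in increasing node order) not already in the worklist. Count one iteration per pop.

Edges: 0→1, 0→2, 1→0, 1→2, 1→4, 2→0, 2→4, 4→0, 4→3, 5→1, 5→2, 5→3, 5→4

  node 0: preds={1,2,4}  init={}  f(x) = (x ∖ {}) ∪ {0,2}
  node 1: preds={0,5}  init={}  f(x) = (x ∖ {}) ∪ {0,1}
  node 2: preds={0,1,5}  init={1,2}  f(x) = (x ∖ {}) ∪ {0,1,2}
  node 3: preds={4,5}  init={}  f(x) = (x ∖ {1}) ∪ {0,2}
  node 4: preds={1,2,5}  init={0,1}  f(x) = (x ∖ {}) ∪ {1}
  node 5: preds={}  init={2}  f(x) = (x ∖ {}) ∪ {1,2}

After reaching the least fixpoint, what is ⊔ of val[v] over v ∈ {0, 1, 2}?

Trace (11 dequeues):
  [1] u=0 | in {0,1,2} | out {0,1,2} | prev {} | push {}
  [2] u=1 | in {0,1,2} | out {0,1,2} | prev {} | push {0}
  [3] u=2 | in {0,1,2} | out {0,1,2} | prev {1,2} | push {}
  [4] u=3 | in {0,1,2} | out {0,2} | prev {} | push {}
  [5] u=4 | in {0,1,2} | out {0,1,2} | prev {0,1} | push {3}
  [6] u=5 | in {} | out {1,2} | prev {2} | push {1,2,4}
  [7] u=0 | in {0,1,2} | out {0,1,2} | ==
  [8] u=3 | in {0,1,2} | out {0,2} | ==
  [9] u=1 | in {0,1,2} | out {0,1,2} | ==
  [10] u=2 | in {0,1,2} | out {0,1,2} | ==
  [11] u=4 | in {0,1,2} | out {0,1,2} | ==

Converged values:
  [0] {0,1,2}
  [1] {0,1,2}
  [2] {0,1,2}
  [3] {0,2}
  [4] {0,1,2}
  [5] {1,2}

{0,1,2}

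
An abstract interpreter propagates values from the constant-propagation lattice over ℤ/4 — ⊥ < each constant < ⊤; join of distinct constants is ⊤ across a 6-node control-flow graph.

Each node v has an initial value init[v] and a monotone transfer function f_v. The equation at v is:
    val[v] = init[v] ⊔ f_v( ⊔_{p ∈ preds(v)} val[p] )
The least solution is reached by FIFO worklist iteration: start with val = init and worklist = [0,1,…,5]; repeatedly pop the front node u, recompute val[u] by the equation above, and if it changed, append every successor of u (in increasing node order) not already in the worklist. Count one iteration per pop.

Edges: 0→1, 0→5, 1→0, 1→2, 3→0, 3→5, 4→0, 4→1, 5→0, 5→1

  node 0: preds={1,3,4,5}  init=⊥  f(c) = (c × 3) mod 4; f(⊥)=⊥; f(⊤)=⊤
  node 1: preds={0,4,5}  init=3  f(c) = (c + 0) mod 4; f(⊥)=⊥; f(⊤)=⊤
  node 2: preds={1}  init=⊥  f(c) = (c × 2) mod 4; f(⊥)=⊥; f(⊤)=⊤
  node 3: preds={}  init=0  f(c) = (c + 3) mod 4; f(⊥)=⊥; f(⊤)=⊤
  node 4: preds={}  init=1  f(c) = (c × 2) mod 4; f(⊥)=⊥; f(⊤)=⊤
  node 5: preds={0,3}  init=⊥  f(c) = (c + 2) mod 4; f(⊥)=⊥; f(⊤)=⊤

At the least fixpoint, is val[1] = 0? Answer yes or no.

Worklist (8 pops):
  #1 pop 0: in=⊤ → ⊤ (was ⊥); enqueue []
  #2 pop 1: in=⊤ → ⊤ (was 3); enqueue [0]
  #3 pop 2: in=⊤ → ⊤ (was ⊥); enqueue []
  #4 pop 3: in=⊥ → 0 (no change)
  #5 pop 4: in=⊥ → 1 (no change)
  #6 pop 5: in=⊤ → ⊤ (was ⊥); enqueue [1]
  #7 pop 0: in=⊤ → ⊤ (no change)
  #8 pop 1: in=⊤ → ⊤ (no change)

Fixpoint:
  val[0] = ⊤
  val[1] = ⊤
  val[2] = ⊤
  val[3] = 0
  val[4] = 1
  val[5] = ⊤

no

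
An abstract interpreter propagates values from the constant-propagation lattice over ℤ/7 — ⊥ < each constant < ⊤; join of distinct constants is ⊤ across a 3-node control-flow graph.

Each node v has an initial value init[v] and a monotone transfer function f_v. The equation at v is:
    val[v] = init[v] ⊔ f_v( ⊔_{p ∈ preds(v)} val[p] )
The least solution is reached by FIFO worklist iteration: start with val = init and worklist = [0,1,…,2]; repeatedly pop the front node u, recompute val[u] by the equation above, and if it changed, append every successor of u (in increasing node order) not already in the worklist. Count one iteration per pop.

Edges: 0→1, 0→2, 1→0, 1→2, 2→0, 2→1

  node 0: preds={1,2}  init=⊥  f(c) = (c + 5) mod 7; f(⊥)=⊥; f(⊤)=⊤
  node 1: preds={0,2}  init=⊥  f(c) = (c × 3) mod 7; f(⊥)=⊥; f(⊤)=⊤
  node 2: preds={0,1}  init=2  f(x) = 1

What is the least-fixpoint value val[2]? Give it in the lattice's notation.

Trace (6 dequeues):
  [1] u=0 | in 2 | out 0 | prev ⊥ | push {}
  [2] u=1 | in ⊤ | out ⊤ | prev ⊥ | push {0}
  [3] u=2 | in ⊤ | out ⊤ | prev 2 | push {1}
  [4] u=0 | in ⊤ | out ⊤ | prev 0 | push {2}
  [5] u=1 | in ⊤ | out ⊤ | ==
  [6] u=2 | in ⊤ | out ⊤ | ==

Converged values:
  [0] ⊤
  [1] ⊤
  [2] ⊤

⊤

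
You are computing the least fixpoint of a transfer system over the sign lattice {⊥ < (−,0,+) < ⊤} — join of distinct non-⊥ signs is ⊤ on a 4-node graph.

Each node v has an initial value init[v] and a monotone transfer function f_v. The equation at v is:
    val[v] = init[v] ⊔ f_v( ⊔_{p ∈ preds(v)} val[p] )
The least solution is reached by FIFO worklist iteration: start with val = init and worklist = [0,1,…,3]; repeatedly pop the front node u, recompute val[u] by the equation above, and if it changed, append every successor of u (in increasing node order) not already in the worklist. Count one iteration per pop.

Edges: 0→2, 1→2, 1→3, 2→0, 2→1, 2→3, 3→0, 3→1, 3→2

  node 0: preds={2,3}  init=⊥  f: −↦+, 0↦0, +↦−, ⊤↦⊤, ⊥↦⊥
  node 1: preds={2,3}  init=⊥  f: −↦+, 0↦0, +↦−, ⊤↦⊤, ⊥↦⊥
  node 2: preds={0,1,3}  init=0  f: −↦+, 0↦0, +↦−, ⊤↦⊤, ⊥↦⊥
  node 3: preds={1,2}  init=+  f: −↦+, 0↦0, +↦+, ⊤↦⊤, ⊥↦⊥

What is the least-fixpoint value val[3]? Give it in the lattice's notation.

Worklist (7 pops):
  #1 pop 0: in=⊤ → ⊤ (was ⊥); enqueue []
  #2 pop 1: in=⊤ → ⊤ (was ⊥); enqueue []
  #3 pop 2: in=⊤ → ⊤ (was 0); enqueue [0,1]
  #4 pop 3: in=⊤ → ⊤ (was +); enqueue [2]
  #5 pop 0: in=⊤ → ⊤ (no change)
  #6 pop 1: in=⊤ → ⊤ (no change)
  #7 pop 2: in=⊤ → ⊤ (no change)

Fixpoint:
  val[0] = ⊤
  val[1] = ⊤
  val[2] = ⊤
  val[3] = ⊤

⊤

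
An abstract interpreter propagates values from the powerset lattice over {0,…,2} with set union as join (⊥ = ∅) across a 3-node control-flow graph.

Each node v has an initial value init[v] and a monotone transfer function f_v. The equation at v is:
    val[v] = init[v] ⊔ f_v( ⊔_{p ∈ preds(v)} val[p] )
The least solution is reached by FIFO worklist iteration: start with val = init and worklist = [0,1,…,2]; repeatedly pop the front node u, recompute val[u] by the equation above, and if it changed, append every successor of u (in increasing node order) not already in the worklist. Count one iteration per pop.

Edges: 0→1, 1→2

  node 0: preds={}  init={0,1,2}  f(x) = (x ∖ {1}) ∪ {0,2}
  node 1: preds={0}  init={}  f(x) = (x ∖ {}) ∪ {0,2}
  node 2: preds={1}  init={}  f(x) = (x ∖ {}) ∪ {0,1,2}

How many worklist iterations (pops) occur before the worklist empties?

Trace (3 dequeues):
  [1] u=0 | in {} | out {0,1,2} | ==
  [2] u=1 | in {0,1,2} | out {0,1,2} | prev {} | push {}
  [3] u=2 | in {0,1,2} | out {0,1,2} | prev {} | push {}

Converged values:
  [0] {0,1,2}
  [1] {0,1,2}
  [2] {0,1,2}

3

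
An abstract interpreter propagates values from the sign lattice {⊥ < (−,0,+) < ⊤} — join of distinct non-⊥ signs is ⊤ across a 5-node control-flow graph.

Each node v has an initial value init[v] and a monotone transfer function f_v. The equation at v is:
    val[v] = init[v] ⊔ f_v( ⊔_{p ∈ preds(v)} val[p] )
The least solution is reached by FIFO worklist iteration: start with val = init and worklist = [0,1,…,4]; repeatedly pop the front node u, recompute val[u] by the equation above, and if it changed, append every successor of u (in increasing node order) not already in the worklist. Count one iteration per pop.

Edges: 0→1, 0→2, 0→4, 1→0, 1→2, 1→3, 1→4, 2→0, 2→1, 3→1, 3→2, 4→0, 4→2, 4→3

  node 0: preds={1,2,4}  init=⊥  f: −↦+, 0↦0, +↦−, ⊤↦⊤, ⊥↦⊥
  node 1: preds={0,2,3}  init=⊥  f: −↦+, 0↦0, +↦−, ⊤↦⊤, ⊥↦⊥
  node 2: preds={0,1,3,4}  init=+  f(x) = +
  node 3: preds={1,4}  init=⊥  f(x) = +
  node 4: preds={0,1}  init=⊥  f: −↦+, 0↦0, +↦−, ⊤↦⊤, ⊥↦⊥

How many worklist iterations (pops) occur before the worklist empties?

10

Trace (10 dequeues):
  [1] u=0 | in + | out − | prev ⊥ | push {}
  [2] u=1 | in ⊤ | out ⊤ | prev ⊥ | push {0}
  [3] u=2 | in ⊤ | out + | ==
  [4] u=3 | in ⊤ | out + | prev ⊥ | push {1,2}
  [5] u=4 | in ⊤ | out ⊤ | prev ⊥ | push {3}
  [6] u=0 | in ⊤ | out ⊤ | prev − | push {4}
  [7] u=1 | in ⊤ | out ⊤ | ==
  [8] u=2 | in ⊤ | out + | ==
  [9] u=3 | in ⊤ | out + | ==
  [10] u=4 | in ⊤ | out ⊤ | ==

Converged values:
  [0] ⊤
  [1] ⊤
  [2] +
  [3] +
  [4] ⊤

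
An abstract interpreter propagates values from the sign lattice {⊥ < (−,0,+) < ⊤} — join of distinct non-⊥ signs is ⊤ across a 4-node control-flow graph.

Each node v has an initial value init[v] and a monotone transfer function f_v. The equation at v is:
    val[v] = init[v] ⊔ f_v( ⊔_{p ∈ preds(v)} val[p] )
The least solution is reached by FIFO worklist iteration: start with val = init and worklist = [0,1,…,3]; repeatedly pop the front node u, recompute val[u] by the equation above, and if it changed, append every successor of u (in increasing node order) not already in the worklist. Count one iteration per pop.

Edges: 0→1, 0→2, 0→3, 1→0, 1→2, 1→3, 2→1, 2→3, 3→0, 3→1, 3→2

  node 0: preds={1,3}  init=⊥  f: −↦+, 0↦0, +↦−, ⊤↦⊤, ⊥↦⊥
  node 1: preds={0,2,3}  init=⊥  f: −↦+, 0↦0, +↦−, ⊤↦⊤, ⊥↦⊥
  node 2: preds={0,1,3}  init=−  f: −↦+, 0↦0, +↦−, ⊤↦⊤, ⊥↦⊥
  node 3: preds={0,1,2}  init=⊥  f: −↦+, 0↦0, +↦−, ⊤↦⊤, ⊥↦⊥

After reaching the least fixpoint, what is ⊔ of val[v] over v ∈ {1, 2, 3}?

⊤

Trace (10 dequeues):
  [1] u=0 | in ⊥ | out ⊥ | ==
  [2] u=1 | in − | out + | prev ⊥ | push {0}
  [3] u=2 | in + | out − | ==
  [4] u=3 | in ⊤ | out ⊤ | prev ⊥ | push {1,2}
  [5] u=0 | in ⊤ | out ⊤ | prev ⊥ | push {3}
  [6] u=1 | in ⊤ | out ⊤ | prev + | push {0}
  [7] u=2 | in ⊤ | out ⊤ | prev − | push {1}
  [8] u=3 | in ⊤ | out ⊤ | ==
  [9] u=0 | in ⊤ | out ⊤ | ==
  [10] u=1 | in ⊤ | out ⊤ | ==

Converged values:
  [0] ⊤
  [1] ⊤
  [2] ⊤
  [3] ⊤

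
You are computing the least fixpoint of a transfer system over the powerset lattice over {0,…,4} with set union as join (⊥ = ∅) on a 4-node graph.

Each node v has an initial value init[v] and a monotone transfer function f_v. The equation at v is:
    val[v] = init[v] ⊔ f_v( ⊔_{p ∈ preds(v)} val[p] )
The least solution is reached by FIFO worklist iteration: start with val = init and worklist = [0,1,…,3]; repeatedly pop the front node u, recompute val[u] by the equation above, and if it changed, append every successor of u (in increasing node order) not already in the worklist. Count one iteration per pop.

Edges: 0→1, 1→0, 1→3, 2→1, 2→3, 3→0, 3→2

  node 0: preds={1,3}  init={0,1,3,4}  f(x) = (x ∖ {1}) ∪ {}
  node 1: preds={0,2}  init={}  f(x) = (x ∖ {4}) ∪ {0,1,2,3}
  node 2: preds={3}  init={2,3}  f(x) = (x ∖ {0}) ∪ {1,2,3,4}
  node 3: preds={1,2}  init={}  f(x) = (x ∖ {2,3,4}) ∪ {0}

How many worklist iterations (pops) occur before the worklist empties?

Worklist (7 pops):
  #1 pop 0: in={} → {0,1,3,4} (no change)
  #2 pop 1: in={0,1,2,3,4} → {0,1,2,3} (was {}); enqueue [0]
  #3 pop 2: in={} → {1,2,3,4} (was {2,3}); enqueue [1]
  #4 pop 3: in={0,1,2,3,4} → {0,1} (was {}); enqueue [2]
  #5 pop 0: in={0,1,2,3} → {0,1,2,3,4} (was {0,1,3,4}); enqueue []
  #6 pop 1: in={0,1,2,3,4} → {0,1,2,3} (no change)
  #7 pop 2: in={0,1} → {1,2,3,4} (no change)

Fixpoint:
  val[0] = {0,1,2,3,4}
  val[1] = {0,1,2,3}
  val[2] = {1,2,3,4}
  val[3] = {0,1}

7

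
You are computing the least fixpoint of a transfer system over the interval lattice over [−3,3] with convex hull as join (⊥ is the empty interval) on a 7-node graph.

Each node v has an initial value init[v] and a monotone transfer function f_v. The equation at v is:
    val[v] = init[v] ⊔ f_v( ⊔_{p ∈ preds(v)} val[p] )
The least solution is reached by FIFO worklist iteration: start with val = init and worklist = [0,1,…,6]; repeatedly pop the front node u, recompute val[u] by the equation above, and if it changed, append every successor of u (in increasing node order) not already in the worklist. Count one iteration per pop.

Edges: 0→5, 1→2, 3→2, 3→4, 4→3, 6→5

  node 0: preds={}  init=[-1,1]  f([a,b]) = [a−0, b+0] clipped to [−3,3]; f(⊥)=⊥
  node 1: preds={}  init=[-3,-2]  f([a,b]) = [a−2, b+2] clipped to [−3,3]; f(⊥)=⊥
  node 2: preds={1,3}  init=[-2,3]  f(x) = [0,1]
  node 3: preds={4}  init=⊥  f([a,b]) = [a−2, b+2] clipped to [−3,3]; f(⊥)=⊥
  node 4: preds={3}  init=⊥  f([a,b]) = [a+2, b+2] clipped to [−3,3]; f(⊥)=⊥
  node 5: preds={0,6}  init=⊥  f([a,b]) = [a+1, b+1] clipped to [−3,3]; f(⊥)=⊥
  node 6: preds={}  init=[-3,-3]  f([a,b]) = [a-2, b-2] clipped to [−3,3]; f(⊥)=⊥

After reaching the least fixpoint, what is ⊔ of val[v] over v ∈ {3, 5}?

[-2,2]

Trace (7 dequeues):
  [1] u=0 | in ⊥ | out [-1,1] | ==
  [2] u=1 | in ⊥ | out [-3,-2] | ==
  [3] u=2 | in [-3,-2] | out [-2,3] | ==
  [4] u=3 | in ⊥ | out ⊥ | ==
  [5] u=4 | in ⊥ | out ⊥ | ==
  [6] u=5 | in [-3,1] | out [-2,2] | prev ⊥ | push {}
  [7] u=6 | in ⊥ | out [-3,-3] | ==

Converged values:
  [0] [-1,1]
  [1] [-3,-2]
  [2] [-2,3]
  [3] ⊥
  [4] ⊥
  [5] [-2,2]
  [6] [-3,-3]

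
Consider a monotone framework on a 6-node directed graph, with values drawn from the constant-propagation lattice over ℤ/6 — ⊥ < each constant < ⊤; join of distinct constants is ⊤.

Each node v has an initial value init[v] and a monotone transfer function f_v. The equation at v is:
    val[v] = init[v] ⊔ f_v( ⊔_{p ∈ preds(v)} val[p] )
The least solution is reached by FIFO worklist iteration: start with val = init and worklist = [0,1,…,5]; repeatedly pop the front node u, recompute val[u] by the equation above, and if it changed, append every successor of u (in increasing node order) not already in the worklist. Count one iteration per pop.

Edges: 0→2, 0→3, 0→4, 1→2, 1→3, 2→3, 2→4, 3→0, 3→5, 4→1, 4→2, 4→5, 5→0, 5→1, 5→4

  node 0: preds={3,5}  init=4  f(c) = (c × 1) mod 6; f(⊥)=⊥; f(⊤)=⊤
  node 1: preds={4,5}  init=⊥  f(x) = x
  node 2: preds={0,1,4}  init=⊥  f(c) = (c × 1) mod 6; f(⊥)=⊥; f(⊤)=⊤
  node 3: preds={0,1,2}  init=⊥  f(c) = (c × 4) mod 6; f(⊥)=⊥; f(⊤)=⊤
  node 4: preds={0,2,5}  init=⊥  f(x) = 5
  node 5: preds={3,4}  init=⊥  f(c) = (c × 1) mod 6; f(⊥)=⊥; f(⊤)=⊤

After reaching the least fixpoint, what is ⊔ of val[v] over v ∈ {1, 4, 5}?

Worklist (13 pops):
  #1 pop 0: in=⊥ → 4 (no change)
  #2 pop 1: in=⊥ → ⊥ (no change)
  #3 pop 2: in=4 → 4 (was ⊥); enqueue []
  #4 pop 3: in=4 → 4 (was ⊥); enqueue [0]
  #5 pop 4: in=4 → 5 (was ⊥); enqueue [1,2]
  #6 pop 5: in=⊤ → ⊤ (was ⊥); enqueue [4]
  #7 pop 0: in=⊤ → ⊤ (was 4); enqueue [3]
  #8 pop 1: in=⊤ → ⊤ (was ⊥); enqueue []
  #9 pop 2: in=⊤ → ⊤ (was 4); enqueue []
  #10 pop 4: in=⊤ → 5 (no change)
  #11 pop 3: in=⊤ → ⊤ (was 4); enqueue [0,5]
  #12 pop 0: in=⊤ → ⊤ (no change)
  #13 pop 5: in=⊤ → ⊤ (no change)

Fixpoint:
  val[0] = ⊤
  val[1] = ⊤
  val[2] = ⊤
  val[3] = ⊤
  val[4] = 5
  val[5] = ⊤

⊤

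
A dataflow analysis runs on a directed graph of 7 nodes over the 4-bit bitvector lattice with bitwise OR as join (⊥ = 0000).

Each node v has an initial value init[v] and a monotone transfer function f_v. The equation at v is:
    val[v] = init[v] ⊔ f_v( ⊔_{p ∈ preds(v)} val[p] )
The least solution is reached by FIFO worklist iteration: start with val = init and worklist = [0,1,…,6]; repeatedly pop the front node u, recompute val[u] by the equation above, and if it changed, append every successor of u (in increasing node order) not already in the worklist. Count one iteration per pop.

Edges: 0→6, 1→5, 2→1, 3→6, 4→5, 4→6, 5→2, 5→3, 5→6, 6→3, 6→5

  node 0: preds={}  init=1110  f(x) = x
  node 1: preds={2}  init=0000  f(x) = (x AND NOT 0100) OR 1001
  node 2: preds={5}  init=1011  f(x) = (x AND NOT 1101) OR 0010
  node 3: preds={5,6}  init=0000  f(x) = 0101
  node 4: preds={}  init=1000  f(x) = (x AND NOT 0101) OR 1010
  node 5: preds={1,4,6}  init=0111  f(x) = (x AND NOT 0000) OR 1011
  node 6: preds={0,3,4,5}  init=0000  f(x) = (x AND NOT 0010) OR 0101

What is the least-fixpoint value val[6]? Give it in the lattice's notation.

Trace (10 dequeues):
  [1] u=0 | in 0000 | out 1110 | ==
  [2] u=1 | in 1011 | out 1011 | prev 0000 | push {}
  [3] u=2 | in 0111 | out 1011 | ==
  [4] u=3 | in 0111 | out 0101 | prev 0000 | push {}
  [5] u=4 | in 0000 | out 1010 | prev 1000 | push {}
  [6] u=5 | in 1011 | out 1111 | prev 0111 | push {2,3}
  [7] u=6 | in 1111 | out 1101 | prev 0000 | push {5}
  [8] u=2 | in 1111 | out 1011 | ==
  [9] u=3 | in 1111 | out 0101 | ==
  [10] u=5 | in 1111 | out 1111 | ==

Converged values:
  [0] 1110
  [1] 1011
  [2] 1011
  [3] 0101
  [4] 1010
  [5] 1111
  [6] 1101

1101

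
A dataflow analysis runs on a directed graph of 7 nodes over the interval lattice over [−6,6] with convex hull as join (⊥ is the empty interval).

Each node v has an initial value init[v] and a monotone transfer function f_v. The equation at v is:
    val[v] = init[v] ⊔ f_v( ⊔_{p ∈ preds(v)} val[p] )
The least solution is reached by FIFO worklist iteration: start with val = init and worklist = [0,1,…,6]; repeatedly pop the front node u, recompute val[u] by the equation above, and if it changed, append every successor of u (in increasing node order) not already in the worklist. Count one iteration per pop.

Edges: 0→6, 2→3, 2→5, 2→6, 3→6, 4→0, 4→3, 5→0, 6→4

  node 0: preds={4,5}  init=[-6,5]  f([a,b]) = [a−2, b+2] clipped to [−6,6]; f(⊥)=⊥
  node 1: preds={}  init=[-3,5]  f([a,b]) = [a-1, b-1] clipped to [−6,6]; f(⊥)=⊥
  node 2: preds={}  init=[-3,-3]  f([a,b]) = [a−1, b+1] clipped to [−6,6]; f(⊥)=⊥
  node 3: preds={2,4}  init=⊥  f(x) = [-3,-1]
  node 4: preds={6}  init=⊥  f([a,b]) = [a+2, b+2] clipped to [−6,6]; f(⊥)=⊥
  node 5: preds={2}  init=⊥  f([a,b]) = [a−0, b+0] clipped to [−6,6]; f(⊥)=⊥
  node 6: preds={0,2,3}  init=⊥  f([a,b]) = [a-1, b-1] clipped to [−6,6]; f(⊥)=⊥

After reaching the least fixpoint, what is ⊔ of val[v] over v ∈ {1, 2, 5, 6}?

Trace (13 dequeues):
  [1] u=0 | in ⊥ | out [-6,5] | ==
  [2] u=1 | in ⊥ | out [-3,5] | ==
  [3] u=2 | in ⊥ | out [-3,-3] | ==
  [4] u=3 | in [-3,-3] | out [-3,-1] | prev ⊥ | push {}
  [5] u=4 | in ⊥ | out ⊥ | ==
  [6] u=5 | in [-3,-3] | out [-3,-3] | prev ⊥ | push {0}
  [7] u=6 | in [-6,5] | out [-6,4] | prev ⊥ | push {4}
  [8] u=0 | in [-3,-3] | out [-6,5] | ==
  [9] u=4 | in [-6,4] | out [-4,6] | prev ⊥ | push {0,3}
  [10] u=0 | in [-4,6] | out [-6,6] | prev [-6,5] | push {6}
  [11] u=3 | in [-4,6] | out [-3,-1] | ==
  [12] u=6 | in [-6,6] | out [-6,5] | prev [-6,4] | push {4}
  [13] u=4 | in [-6,5] | out [-4,6] | ==

Converged values:
  [0] [-6,6]
  [1] [-3,5]
  [2] [-3,-3]
  [3] [-3,-1]
  [4] [-4,6]
  [5] [-3,-3]
  [6] [-6,5]

[-6,5]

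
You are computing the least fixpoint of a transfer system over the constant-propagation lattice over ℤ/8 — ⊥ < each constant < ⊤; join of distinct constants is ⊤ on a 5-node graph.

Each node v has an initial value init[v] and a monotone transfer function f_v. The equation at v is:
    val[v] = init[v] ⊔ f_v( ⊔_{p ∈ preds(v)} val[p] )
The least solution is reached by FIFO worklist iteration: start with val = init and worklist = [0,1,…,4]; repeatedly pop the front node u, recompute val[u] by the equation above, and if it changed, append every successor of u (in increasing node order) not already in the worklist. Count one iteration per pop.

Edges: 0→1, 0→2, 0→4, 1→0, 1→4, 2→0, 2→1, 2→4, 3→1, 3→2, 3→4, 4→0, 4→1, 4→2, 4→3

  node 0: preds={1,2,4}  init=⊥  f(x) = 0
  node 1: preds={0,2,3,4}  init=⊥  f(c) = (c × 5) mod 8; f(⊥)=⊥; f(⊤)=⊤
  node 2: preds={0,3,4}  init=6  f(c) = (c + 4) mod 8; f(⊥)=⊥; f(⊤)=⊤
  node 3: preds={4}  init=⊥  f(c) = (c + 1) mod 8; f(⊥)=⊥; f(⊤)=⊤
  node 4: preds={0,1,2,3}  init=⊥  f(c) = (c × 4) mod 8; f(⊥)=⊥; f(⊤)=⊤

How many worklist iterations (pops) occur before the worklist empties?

Trace (12 dequeues):
  [1] u=0 | in 6 | out 0 | prev ⊥ | push {}
  [2] u=1 | in ⊤ | out ⊤ | prev ⊥ | push {0}
  [3] u=2 | in 0 | out ⊤ | prev 6 | push {1}
  [4] u=3 | in ⊥ | out ⊥ | ==
  [5] u=4 | in ⊤ | out ⊤ | prev ⊥ | push {2,3}
  [6] u=0 | in ⊤ | out 0 | ==
  [7] u=1 | in ⊤ | out ⊤ | ==
  [8] u=2 | in ⊤ | out ⊤ | ==
  [9] u=3 | in ⊤ | out ⊤ | prev ⊥ | push {1,2,4}
  [10] u=1 | in ⊤ | out ⊤ | ==
  [11] u=2 | in ⊤ | out ⊤ | ==
  [12] u=4 | in ⊤ | out ⊤ | ==

Converged values:
  [0] 0
  [1] ⊤
  [2] ⊤
  [3] ⊤
  [4] ⊤

12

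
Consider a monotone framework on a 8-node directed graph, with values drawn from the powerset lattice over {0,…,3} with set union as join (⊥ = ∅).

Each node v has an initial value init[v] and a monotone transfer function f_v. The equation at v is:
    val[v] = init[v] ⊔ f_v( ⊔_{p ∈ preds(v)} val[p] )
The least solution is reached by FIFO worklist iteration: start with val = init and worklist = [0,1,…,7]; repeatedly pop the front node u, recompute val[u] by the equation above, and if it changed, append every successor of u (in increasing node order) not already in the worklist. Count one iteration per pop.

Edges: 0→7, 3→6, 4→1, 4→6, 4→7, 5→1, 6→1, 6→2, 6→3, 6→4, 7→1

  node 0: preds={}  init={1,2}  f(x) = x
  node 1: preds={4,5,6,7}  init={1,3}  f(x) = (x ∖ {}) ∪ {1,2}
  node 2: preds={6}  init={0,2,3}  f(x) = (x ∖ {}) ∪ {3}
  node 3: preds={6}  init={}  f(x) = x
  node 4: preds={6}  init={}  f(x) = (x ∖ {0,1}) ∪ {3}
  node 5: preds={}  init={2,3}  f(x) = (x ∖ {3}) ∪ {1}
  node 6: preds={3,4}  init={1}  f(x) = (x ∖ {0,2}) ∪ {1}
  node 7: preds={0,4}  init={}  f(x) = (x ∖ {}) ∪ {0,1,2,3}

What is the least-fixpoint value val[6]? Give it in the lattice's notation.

{1,3}

Trace (13 dequeues):
  [1] u=0 | in {} | out {1,2} | ==
  [2] u=1 | in {1,2,3} | out {1,2,3} | prev {1,3} | push {}
  [3] u=2 | in {1} | out {0,1,2,3} | prev {0,2,3} | push {}
  [4] u=3 | in {1} | out {1} | prev {} | push {}
  [5] u=4 | in {1} | out {3} | prev {} | push {1}
  [6] u=5 | in {} | out {1,2,3} | prev {2,3} | push {}
  [7] u=6 | in {1,3} | out {1,3} | prev {1} | push {2,3,4}
  [8] u=7 | in {1,2,3} | out {0,1,2,3} | prev {} | push {}
  [9] u=1 | in {0,1,2,3} | out {0,1,2,3} | prev {1,2,3} | push {}
  [10] u=2 | in {1,3} | out {0,1,2,3} | ==
  [11] u=3 | in {1,3} | out {1,3} | prev {1} | push {6}
  [12] u=4 | in {1,3} | out {3} | ==
  [13] u=6 | in {1,3} | out {1,3} | ==

Converged values:
  [0] {1,2}
  [1] {0,1,2,3}
  [2] {0,1,2,3}
  [3] {1,3}
  [4] {3}
  [5] {1,2,3}
  [6] {1,3}
  [7] {0,1,2,3}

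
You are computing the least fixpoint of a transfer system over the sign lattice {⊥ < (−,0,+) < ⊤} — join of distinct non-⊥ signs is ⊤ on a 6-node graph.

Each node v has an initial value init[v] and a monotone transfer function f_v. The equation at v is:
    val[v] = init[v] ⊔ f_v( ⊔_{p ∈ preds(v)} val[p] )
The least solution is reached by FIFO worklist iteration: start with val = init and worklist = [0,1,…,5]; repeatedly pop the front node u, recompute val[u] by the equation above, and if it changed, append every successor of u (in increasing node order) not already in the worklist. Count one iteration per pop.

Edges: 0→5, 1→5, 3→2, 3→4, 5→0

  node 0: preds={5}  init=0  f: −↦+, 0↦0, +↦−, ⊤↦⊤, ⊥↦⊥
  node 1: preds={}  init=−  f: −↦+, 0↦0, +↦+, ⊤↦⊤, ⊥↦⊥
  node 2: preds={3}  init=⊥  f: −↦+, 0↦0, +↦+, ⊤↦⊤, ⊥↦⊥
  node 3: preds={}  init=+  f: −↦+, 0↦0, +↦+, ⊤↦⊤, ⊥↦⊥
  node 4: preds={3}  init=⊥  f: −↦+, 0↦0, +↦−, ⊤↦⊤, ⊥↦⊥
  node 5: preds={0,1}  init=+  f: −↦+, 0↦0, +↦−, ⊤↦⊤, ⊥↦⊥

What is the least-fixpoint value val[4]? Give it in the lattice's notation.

Worklist (7 pops):
  #1 pop 0: in=+ → ⊤ (was 0); enqueue []
  #2 pop 1: in=⊥ → − (no change)
  #3 pop 2: in=+ → + (was ⊥); enqueue []
  #4 pop 3: in=⊥ → + (no change)
  #5 pop 4: in=+ → − (was ⊥); enqueue []
  #6 pop 5: in=⊤ → ⊤ (was +); enqueue [0]
  #7 pop 0: in=⊤ → ⊤ (no change)

Fixpoint:
  val[0] = ⊤
  val[1] = −
  val[2] = +
  val[3] = +
  val[4] = −
  val[5] = ⊤

−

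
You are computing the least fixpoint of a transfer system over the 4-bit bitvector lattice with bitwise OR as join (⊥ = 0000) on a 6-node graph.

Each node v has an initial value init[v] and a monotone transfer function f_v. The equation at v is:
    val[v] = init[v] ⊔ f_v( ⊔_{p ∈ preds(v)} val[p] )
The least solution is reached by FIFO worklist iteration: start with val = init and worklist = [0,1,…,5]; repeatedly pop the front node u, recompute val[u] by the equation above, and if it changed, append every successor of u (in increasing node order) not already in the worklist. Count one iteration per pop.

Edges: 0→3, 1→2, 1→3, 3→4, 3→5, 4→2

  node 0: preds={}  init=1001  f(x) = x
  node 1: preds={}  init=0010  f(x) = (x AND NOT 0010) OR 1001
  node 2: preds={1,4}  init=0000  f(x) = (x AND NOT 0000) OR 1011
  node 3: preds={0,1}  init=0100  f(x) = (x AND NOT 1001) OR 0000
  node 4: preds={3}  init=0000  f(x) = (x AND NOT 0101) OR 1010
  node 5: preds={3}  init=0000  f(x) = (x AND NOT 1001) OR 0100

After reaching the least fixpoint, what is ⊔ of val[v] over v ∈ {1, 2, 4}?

Trace (7 dequeues):
  [1] u=0 | in 0000 | out 1001 | ==
  [2] u=1 | in 0000 | out 1011 | prev 0010 | push {}
  [3] u=2 | in 1011 | out 1011 | prev 0000 | push {}
  [4] u=3 | in 1011 | out 0110 | prev 0100 | push {}
  [5] u=4 | in 0110 | out 1010 | prev 0000 | push {2}
  [6] u=5 | in 0110 | out 0110 | prev 0000 | push {}
  [7] u=2 | in 1011 | out 1011 | ==

Converged values:
  [0] 1001
  [1] 1011
  [2] 1011
  [3] 0110
  [4] 1010
  [5] 0110

1011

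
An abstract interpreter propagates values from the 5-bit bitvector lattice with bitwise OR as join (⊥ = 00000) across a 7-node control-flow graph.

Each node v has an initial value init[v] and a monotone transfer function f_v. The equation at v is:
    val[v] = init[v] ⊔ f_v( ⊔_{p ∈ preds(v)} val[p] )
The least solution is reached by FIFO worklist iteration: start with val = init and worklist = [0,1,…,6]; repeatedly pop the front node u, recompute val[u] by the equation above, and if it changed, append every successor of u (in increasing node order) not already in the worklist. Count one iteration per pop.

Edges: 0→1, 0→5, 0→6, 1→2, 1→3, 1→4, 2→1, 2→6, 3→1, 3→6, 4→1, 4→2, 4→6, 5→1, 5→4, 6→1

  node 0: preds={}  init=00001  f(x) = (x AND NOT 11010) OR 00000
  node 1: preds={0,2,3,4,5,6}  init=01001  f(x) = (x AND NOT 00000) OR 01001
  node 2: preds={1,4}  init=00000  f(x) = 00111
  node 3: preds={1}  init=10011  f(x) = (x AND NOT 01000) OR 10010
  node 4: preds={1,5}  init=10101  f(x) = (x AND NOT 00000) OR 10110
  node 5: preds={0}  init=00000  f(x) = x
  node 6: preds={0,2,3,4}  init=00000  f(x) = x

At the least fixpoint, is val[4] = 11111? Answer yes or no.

yes

Iteration log — 10 steps:
  step 1. node 0  ⊔preds=00000  new=00001  stable
  step 2. node 1  ⊔preds=10111  new=11111  old=01001  +wl: 
  step 3. node 2  ⊔preds=11111  new=00111  old=00000  +wl: 1
  step 4. node 3  ⊔preds=11111  new=10111  old=10011  +wl: 
  step 5. node 4  ⊔preds=11111  new=11111  old=10101  +wl: 2
  step 6. node 5  ⊔preds=00001  new=00001  old=00000  +wl: 4
  step 7. node 6  ⊔preds=11111  new=11111  old=00000  +wl: 
  step 8. node 1  ⊔preds=11111  new=11111  stable
  step 9. node 2  ⊔preds=11111  new=00111  stable
  step 10. node 4  ⊔preds=11111  new=11111  stable

Least fixpoint reached:
  node 0: 00001
  node 1: 11111
  node 2: 00111
  node 3: 10111
  node 4: 11111
  node 5: 00001
  node 6: 11111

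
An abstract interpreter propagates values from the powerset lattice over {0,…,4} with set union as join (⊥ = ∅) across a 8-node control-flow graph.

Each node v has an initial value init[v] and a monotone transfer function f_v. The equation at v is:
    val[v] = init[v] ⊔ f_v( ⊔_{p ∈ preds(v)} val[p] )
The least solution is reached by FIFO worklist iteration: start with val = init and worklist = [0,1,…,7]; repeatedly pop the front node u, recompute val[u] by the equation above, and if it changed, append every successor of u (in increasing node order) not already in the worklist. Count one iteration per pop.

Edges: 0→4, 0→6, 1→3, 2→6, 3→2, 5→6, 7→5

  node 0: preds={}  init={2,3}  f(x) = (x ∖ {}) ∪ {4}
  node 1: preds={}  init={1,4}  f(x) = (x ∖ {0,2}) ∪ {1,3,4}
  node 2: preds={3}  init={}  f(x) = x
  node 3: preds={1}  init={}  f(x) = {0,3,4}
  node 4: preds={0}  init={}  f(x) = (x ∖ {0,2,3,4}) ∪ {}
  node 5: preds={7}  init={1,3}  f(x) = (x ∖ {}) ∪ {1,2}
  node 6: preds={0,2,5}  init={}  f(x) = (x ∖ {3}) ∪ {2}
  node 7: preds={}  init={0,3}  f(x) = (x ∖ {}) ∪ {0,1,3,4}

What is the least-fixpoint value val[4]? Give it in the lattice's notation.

{}

Trace (11 dequeues):
  [1] u=0 | in {} | out {2,3,4} | prev {2,3} | push {}
  [2] u=1 | in {} | out {1,3,4} | prev {1,4} | push {}
  [3] u=2 | in {} | out {} | ==
  [4] u=3 | in {1,3,4} | out {0,3,4} | prev {} | push {2}
  [5] u=4 | in {2,3,4} | out {} | ==
  [6] u=5 | in {0,3} | out {0,1,2,3} | prev {1,3} | push {}
  [7] u=6 | in {0,1,2,3,4} | out {0,1,2,4} | prev {} | push {}
  [8] u=7 | in {} | out {0,1,3,4} | prev {0,3} | push {5}
  [9] u=2 | in {0,3,4} | out {0,3,4} | prev {} | push {6}
  [10] u=5 | in {0,1,3,4} | out {0,1,2,3,4} | prev {0,1,2,3} | push {}
  [11] u=6 | in {0,1,2,3,4} | out {0,1,2,4} | ==

Converged values:
  [0] {2,3,4}
  [1] {1,3,4}
  [2] {0,3,4}
  [3] {0,3,4}
  [4] {}
  [5] {0,1,2,3,4}
  [6] {0,1,2,4}
  [7] {0,1,3,4}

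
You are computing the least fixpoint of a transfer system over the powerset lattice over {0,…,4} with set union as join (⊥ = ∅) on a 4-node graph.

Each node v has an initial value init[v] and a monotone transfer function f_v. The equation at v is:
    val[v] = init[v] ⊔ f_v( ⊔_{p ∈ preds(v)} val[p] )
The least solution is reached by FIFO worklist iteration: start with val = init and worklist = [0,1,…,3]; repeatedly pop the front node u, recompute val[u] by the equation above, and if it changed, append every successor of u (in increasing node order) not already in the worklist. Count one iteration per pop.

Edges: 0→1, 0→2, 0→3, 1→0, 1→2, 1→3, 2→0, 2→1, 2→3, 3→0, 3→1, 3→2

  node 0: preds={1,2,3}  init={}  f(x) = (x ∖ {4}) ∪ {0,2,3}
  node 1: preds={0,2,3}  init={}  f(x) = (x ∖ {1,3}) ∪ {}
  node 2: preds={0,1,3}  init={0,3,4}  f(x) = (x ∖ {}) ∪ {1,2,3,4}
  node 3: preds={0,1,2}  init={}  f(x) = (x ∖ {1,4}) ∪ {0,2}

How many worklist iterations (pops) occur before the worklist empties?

Trace (8 dequeues):
  [1] u=0 | in {0,3,4} | out {0,2,3} | prev {} | push {}
  [2] u=1 | in {0,2,3,4} | out {0,2,4} | prev {} | push {0}
  [3] u=2 | in {0,2,3,4} | out {0,1,2,3,4} | prev {0,3,4} | push {1}
  [4] u=3 | in {0,1,2,3,4} | out {0,2,3} | prev {} | push {2}
  [5] u=0 | in {0,1,2,3,4} | out {0,1,2,3} | prev {0,2,3} | push {3}
  [6] u=1 | in {0,1,2,3,4} | out {0,2,4} | ==
  [7] u=2 | in {0,1,2,3,4} | out {0,1,2,3,4} | ==
  [8] u=3 | in {0,1,2,3,4} | out {0,2,3} | ==

Converged values:
  [0] {0,1,2,3}
  [1] {0,2,4}
  [2] {0,1,2,3,4}
  [3] {0,2,3}

8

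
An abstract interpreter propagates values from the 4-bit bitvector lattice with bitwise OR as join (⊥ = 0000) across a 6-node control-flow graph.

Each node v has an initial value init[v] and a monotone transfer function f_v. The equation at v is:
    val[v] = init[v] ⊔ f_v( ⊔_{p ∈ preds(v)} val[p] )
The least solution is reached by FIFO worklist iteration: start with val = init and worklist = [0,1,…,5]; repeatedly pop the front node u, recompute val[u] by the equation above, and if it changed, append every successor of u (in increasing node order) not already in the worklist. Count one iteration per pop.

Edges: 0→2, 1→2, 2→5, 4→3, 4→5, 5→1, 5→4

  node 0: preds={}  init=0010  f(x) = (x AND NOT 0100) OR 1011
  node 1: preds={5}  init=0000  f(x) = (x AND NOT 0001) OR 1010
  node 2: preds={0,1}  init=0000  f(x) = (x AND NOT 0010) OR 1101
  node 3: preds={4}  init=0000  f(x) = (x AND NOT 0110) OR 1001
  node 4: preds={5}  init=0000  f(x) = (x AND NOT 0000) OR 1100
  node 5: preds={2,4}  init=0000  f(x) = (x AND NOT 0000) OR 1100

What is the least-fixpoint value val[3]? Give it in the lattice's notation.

1001

Worklist (12 pops):
  #1 pop 0: in=0000 → 1011 (was 0010); enqueue []
  #2 pop 1: in=0000 → 1010 (was 0000); enqueue []
  #3 pop 2: in=1011 → 1101 (was 0000); enqueue []
  #4 pop 3: in=0000 → 1001 (was 0000); enqueue []
  #5 pop 4: in=0000 → 1100 (was 0000); enqueue [3]
  #6 pop 5: in=1101 → 1101 (was 0000); enqueue [1,4]
  #7 pop 3: in=1100 → 1001 (no change)
  #8 pop 1: in=1101 → 1110 (was 1010); enqueue [2]
  #9 pop 4: in=1101 → 1101 (was 1100); enqueue [3,5]
  #10 pop 2: in=1111 → 1101 (no change)
  #11 pop 3: in=1101 → 1001 (no change)
  #12 pop 5: in=1101 → 1101 (no change)

Fixpoint:
  val[0] = 1011
  val[1] = 1110
  val[2] = 1101
  val[3] = 1001
  val[4] = 1101
  val[5] = 1101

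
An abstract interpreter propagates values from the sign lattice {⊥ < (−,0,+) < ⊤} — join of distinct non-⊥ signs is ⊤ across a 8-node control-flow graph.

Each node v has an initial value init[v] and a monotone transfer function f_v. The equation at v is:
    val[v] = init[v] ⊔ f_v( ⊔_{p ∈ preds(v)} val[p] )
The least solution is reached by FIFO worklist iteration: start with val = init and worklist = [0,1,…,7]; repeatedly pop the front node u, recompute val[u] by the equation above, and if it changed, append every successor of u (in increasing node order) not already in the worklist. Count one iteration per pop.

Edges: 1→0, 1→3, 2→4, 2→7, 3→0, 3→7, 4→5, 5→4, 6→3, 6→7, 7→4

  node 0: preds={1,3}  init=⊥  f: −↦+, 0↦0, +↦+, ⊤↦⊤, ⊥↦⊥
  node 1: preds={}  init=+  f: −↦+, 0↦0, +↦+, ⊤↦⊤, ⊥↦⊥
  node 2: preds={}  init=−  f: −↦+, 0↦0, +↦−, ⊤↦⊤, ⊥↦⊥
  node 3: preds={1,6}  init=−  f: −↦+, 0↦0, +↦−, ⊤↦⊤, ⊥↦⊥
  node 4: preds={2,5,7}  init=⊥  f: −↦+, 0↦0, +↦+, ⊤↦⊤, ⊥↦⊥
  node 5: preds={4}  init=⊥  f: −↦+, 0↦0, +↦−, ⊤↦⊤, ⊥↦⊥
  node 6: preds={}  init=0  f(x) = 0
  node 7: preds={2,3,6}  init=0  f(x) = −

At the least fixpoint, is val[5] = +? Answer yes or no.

Iteration log — 10 steps:
  step 1. node 0  ⊔preds=⊤  new=⊤  old=⊥  +wl: 
  step 2. node 1  ⊔preds=⊥  new=+  stable
  step 3. node 2  ⊔preds=⊥  new=−  stable
  step 4. node 3  ⊔preds=⊤  new=⊤  old=−  +wl: 0
  step 5. node 4  ⊔preds=⊤  new=⊤  old=⊥  +wl: 
  step 6. node 5  ⊔preds=⊤  new=⊤  old=⊥  +wl: 4
  step 7. node 6  ⊔preds=⊥  new=0  stable
  step 8. node 7  ⊔preds=⊤  new=⊤  old=0  +wl: 
  step 9. node 0  ⊔preds=⊤  new=⊤  stable
  step 10. node 4  ⊔preds=⊤  new=⊤  stable

Least fixpoint reached:
  node 0: ⊤
  node 1: +
  node 2: −
  node 3: ⊤
  node 4: ⊤
  node 5: ⊤
  node 6: 0
  node 7: ⊤

no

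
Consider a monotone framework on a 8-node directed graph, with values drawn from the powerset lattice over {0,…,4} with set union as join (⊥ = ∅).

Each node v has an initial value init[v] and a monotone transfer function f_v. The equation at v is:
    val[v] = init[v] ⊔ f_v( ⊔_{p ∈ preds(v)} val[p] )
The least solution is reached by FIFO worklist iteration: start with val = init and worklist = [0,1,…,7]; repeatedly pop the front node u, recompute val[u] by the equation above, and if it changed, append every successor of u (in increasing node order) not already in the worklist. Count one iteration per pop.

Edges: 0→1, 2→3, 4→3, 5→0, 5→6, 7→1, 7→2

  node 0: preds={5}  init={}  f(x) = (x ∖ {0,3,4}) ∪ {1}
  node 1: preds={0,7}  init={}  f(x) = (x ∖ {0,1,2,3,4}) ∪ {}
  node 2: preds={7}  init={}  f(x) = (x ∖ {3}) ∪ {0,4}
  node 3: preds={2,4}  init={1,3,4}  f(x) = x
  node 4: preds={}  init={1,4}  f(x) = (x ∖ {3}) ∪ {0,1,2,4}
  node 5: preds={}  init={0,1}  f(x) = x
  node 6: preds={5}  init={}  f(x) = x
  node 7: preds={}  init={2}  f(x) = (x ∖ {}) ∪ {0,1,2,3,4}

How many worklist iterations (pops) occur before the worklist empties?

12

Trace (12 dequeues):
  [1] u=0 | in {0,1} | out {1} | prev {} | push {}
  [2] u=1 | in {1,2} | out {} | ==
  [3] u=2 | in {2} | out {0,2,4} | prev {} | push {}
  [4] u=3 | in {0,1,2,4} | out {0,1,2,3,4} | prev {1,3,4} | push {}
  [5] u=4 | in {} | out {0,1,2,4} | prev {1,4} | push {3}
  [6] u=5 | in {} | out {0,1} | ==
  [7] u=6 | in {0,1} | out {0,1} | prev {} | push {}
  [8] u=7 | in {} | out {0,1,2,3,4} | prev {2} | push {1,2}
  [9] u=3 | in {0,1,2,4} | out {0,1,2,3,4} | ==
  [10] u=1 | in {0,1,2,3,4} | out {} | ==
  [11] u=2 | in {0,1,2,3,4} | out {0,1,2,4} | prev {0,2,4} | push {3}
  [12] u=3 | in {0,1,2,4} | out {0,1,2,3,4} | ==

Converged values:
  [0] {1}
  [1] {}
  [2] {0,1,2,4}
  [3] {0,1,2,3,4}
  [4] {0,1,2,4}
  [5] {0,1}
  [6] {0,1}
  [7] {0,1,2,3,4}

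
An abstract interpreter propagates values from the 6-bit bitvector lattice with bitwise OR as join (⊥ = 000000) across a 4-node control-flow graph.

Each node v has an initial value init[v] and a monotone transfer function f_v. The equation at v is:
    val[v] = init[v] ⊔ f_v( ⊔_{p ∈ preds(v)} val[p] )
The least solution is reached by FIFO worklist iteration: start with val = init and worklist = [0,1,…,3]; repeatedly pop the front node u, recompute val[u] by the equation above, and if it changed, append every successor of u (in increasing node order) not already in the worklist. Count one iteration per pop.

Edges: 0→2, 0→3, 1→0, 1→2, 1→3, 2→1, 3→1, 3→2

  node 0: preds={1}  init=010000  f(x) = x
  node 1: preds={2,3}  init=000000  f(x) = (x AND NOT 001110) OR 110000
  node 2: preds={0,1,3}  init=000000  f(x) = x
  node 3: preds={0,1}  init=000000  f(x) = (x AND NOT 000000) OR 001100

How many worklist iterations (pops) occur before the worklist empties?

9

Worklist (9 pops):
  #1 pop 0: in=000000 → 010000 (no change)
  #2 pop 1: in=000000 → 110000 (was 000000); enqueue [0]
  #3 pop 2: in=110000 → 110000 (was 000000); enqueue [1]
  #4 pop 3: in=110000 → 111100 (was 000000); enqueue [2]
  #5 pop 0: in=110000 → 110000 (was 010000); enqueue [3]
  #6 pop 1: in=111100 → 110000 (no change)
  #7 pop 2: in=111100 → 111100 (was 110000); enqueue [1]
  #8 pop 3: in=110000 → 111100 (no change)
  #9 pop 1: in=111100 → 110000 (no change)

Fixpoint:
  val[0] = 110000
  val[1] = 110000
  val[2] = 111100
  val[3] = 111100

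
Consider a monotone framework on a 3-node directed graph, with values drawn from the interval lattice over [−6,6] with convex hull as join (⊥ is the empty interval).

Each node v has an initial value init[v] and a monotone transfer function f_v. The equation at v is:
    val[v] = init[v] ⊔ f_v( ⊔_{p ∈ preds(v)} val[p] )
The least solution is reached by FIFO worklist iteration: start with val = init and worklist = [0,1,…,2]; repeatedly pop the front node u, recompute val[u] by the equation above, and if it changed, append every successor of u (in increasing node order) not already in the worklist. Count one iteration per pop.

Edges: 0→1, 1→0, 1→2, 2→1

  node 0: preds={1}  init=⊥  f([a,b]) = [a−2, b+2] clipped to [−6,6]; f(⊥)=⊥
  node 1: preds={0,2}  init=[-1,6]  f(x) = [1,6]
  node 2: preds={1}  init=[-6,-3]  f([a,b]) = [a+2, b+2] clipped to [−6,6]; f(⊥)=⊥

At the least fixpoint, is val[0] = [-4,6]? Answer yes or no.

no

Worklist (4 pops):
  #1 pop 0: in=[-1,6] → [-3,6] (was ⊥); enqueue []
  #2 pop 1: in=[-6,6] → [-1,6] (no change)
  #3 pop 2: in=[-1,6] → [-6,6] (was [-6,-3]); enqueue [1]
  #4 pop 1: in=[-6,6] → [-1,6] (no change)

Fixpoint:
  val[0] = [-3,6]
  val[1] = [-1,6]
  val[2] = [-6,6]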